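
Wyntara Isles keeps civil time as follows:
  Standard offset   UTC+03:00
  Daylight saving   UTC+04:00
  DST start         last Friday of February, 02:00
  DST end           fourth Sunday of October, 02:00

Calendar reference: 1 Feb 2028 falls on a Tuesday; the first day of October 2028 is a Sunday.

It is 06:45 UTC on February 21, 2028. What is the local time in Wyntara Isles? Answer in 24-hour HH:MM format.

1 February 2028 is a Tuesday, so Fridays fall on 4, 11, 18, 25; the last is February 25.
1 October 2028 is a Sunday, so the first Sunday is October 1 and the fourth is October 22.
At the standard offset (UTC+03:00), 06:45 UTC + 3h = 09:45 Wyntara Isles standard time.
The standard-time date in Wyntara Isles, February 21, 2028, is outside the daylight-saving period (25 February – 22 October), so Wyntara Isles is on standard time, UTC+03:00.
06:45 UTC + 3h = 09:45 local.

09:45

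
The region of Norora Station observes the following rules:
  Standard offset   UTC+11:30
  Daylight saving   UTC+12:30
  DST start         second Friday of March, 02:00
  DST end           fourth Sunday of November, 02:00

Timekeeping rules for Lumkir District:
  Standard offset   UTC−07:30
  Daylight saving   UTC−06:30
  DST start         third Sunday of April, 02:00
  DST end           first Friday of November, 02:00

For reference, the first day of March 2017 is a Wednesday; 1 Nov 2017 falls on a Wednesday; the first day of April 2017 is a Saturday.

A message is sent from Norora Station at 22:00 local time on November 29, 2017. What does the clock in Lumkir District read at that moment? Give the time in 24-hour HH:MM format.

03:00

1 March 2017 is a Wednesday, so the first Friday is March 3 and the second is March 10.
1 November 2017 is a Wednesday, so the first Sunday is November 5 and the fourth is November 26.
November 29, 2017 does not fall between 10 March and 26 November, so daylight saving is not in effect and Norora Station is at UTC+11:30.
22:00 Norora Station − 11h30m = 10:30 UTC.
1 April 2017 is a Saturday, so the first Sunday is April 2 and the third is April 16.
1 November 2017 is a Wednesday, so the first Friday is November 3.
At the standard offset (UTC−07:30), 10:30 UTC − 7h30m = 03:00 Lumkir District standard time.
The standard-time date in Lumkir District, November 29, 2017, is outside the daylight-saving period (16 April – 3 November), so Lumkir District is on standard time, UTC−07:30.
10:30 UTC − 7h30m = 03:00 Lumkir District.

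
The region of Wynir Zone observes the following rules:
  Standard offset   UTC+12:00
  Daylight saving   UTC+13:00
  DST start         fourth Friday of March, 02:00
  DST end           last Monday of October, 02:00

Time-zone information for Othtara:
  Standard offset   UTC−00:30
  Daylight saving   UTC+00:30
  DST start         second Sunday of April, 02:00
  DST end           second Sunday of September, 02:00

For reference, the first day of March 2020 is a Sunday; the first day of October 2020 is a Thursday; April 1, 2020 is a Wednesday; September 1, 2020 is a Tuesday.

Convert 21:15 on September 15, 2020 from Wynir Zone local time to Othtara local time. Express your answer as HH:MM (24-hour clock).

07:45

1 March 2020 is a Sunday, so the first Friday is March 6 and the fourth is March 27.
1 October 2020 is a Thursday, so Mondays fall on 5, 12, 19, 26; the last is October 26.
Daylight saving runs 27 March – 26 October; September 15, 2020 is inside that window, so Wynir Zone is at UTC+13:00.
21:15 Wynir Zone − 13h = 08:15 UTC.
1 April 2020 is a Wednesday, so the first Sunday is April 5 and the second is April 12.
1 September 2020 is a Tuesday, so the first Sunday is September 6 and the second is September 13.
At the standard offset (UTC−00:30), 08:15 UTC − 0h30m = 07:45 Othtara standard time.
The standard-time date in Othtara, September 15, 2020, is outside the daylight-saving period (12 April – 13 September), so Othtara is on standard time, UTC−00:30.
08:15 UTC − 0h30m = 07:45 Othtara.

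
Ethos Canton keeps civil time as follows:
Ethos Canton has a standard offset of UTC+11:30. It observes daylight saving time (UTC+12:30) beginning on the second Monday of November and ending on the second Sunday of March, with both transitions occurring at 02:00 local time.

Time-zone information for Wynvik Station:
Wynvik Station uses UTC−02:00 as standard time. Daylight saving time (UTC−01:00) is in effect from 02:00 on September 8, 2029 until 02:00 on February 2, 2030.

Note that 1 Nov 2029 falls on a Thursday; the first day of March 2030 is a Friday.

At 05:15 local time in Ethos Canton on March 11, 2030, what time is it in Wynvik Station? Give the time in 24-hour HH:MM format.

1 November 2029 is a Thursday, so the first Monday is November 5 and the second is November 12.
1 March 2030 is a Friday, so the first Sunday is March 3 and the second is March 10.
Daylight saving runs 12 November 2029 – 10 March 2030; March 11, 2030 is outside that window, so Ethos Canton is on standard time at UTC+11:30.
05:15 Ethos Canton − 11h30m = 17:45 UTC (rolling into the previous day, 10 March 2030).
At the standard offset (UTC−02:00), 17:45 UTC − 2h = 15:45 Wynvik Station standard time.
Daylight saving runs 8 September 2029 – 2 February 2030; the standard-time date in Wynvik Station, March 10, 2030, is outside that window, so Wynvik Station is on standard time at UTC−02:00.
17:45 UTC − 2h = 15:45 Wynvik Station.

15:45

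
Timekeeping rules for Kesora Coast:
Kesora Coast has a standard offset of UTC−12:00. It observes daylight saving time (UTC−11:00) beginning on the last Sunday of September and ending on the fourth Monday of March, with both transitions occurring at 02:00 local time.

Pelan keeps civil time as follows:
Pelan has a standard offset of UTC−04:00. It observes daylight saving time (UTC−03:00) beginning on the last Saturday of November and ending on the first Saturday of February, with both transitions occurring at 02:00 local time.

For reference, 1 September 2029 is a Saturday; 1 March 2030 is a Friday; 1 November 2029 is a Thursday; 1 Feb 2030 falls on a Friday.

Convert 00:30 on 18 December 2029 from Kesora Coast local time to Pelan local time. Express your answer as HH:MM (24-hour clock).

1 September 2029 is a Saturday, so Sundays fall on 2, 9, 16, 23, 30; the last is September 30.
1 March 2030 is a Friday, so the first Monday is March 4 and the fourth is March 25.
Daylight saving runs 30 September 2029 – 25 March 2030; 18 December 2029 is inside that window, so Kesora Coast is at UTC−11:00.
00:30 Kesora Coast + 11h = 11:30 UTC.
1 November 2029 is a Thursday, so Saturdays fall on 3, 10, 17, 24; the last is November 24.
1 February 2030 is a Friday, so the first Saturday is February 2.
At the standard offset (UTC−04:00), 11:30 UTC − 4h = 07:30 Pelan standard time.
The standard-time date in Pelan, 18 December 2029, falls between 24 November 2029 and 2 February 2030, so daylight saving is in effect and Pelan is at UTC−03:00.
11:30 UTC − 3h = 08:30 Pelan.

08:30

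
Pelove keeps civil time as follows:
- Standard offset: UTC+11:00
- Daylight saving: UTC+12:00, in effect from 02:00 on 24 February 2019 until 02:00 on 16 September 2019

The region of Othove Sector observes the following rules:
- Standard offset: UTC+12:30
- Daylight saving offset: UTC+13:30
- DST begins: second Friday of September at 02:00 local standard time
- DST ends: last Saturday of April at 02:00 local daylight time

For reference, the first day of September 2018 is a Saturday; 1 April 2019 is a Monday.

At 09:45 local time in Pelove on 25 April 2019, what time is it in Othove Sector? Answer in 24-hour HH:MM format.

25 April 2019 lies within the daylight-saving period (24 February – 16 September), so Pelove is on daylight time, UTC+12:00.
09:45 Pelove − 12h = 21:45 UTC (rolling into the previous day, 24 April 2019).
1 September 2018 is a Saturday, so the first Friday is September 7 and the second is September 14.
1 April 2019 is a Monday, so Saturdays fall on 6, 13, 20, 27; the last is April 27.
At the standard offset (UTC+12:30), 21:45 UTC + 12h30m = 10:15 Othove Sector standard time (rolling into the next day, 25 April 2019).
The standard-time date in Othove Sector, 25 April 2019, lies within the daylight-saving period (14 September 2018 – 27 April 2019), so Othove Sector is on daylight time, UTC+13:30.
21:45 UTC + 13h30m = 11:15 Othove Sector (rolling into the next day, 25 April 2019).

11:15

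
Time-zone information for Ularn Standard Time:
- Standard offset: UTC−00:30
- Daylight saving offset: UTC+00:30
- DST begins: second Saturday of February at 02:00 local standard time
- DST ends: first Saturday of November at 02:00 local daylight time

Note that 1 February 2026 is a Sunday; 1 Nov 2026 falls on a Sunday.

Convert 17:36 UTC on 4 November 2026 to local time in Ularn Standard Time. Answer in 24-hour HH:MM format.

18:06

1 February 2026 is a Sunday, so the first Saturday is February 7 and the second is February 14.
1 November 2026 is a Sunday, so the first Saturday is November 7.
At the standard offset (UTC−00:30), 17:36 UTC − 0h30m = 17:06 Ularn Standard Time standard time.
The standard-time date in Ularn Standard Time, 4 November 2026, falls between 14 February and 7 November, so daylight saving is in effect and Ularn Standard Time is at UTC+00:30.
17:36 UTC + 0h30m = 18:06 local.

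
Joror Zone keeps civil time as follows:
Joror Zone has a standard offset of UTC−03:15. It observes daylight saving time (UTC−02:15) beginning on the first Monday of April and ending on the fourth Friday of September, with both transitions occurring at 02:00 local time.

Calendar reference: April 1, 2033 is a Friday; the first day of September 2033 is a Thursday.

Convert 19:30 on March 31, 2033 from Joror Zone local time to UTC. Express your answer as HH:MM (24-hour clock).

22:45

1 April 2033 is a Friday, so the first Monday is April 4.
1 September 2033 is a Thursday, so the first Friday is September 2 and the fourth is September 23.
Daylight saving runs 4 April – 23 September; March 31, 2033 is outside that window, so Joror Zone is on standard time at UTC−03:15.
19:30 local + 3h15m = 22:45 UTC.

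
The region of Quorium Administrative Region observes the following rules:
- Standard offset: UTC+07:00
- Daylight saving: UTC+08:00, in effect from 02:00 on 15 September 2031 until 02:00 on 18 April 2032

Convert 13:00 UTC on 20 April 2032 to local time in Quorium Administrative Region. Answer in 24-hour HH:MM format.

20:00

At the standard offset (UTC+07:00), 13:00 UTC + 7h = 20:00 Quorium Administrative Region standard time.
The standard-time date in Quorium Administrative Region, 20 April 2032, is outside the daylight-saving period (15 September 2031 – 18 April 2032), so Quorium Administrative Region is on standard time, UTC+07:00.
13:00 UTC + 7h = 20:00 local.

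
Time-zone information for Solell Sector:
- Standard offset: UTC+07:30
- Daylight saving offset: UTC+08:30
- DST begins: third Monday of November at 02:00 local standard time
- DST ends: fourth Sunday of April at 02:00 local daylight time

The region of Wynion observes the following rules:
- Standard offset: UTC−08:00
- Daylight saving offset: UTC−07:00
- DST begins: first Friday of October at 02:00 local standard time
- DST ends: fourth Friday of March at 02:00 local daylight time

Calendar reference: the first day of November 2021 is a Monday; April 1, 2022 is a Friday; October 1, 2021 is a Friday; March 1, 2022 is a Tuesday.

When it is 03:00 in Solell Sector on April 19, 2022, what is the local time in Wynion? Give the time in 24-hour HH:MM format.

10:30

1 November 2021 is a Monday, so the first Monday is November 1 and the third is November 15.
1 April 2022 is a Friday, so the first Sunday is April 3 and the fourth is April 24.
Daylight saving runs 15 November 2021 – 24 April 2022; April 19, 2022 is inside that window, so Solell Sector is at UTC+08:30.
03:00 Solell Sector − 8h30m = 18:30 UTC (rolling into the previous day, 18 April 2022).
1 October 2021 is a Friday, so the first Friday is October 1.
1 March 2022 is a Tuesday, so the first Friday is March 4 and the fourth is March 25.
At the standard offset (UTC−08:00), 18:30 UTC − 8h = 10:30 Wynion standard time.
The standard-time date in Wynion, April 18, 2022, is outside the daylight-saving period (1 October 2021 – 25 March 2022), so Wynion is on standard time, UTC−08:00.
18:30 UTC − 8h = 10:30 Wynion.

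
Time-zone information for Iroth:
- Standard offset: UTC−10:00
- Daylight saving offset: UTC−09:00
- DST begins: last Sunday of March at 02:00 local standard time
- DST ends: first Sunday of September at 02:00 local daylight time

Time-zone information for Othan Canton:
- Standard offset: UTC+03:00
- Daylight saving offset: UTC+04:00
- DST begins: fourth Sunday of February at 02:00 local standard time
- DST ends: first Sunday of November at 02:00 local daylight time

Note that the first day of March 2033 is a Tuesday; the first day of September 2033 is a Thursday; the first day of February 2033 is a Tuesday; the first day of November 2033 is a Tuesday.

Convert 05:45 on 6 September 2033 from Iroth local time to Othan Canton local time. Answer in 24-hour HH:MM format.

19:45

1 March 2033 is a Tuesday, so Sundays fall on 6, 13, 20, 27; the last is March 27.
1 September 2033 is a Thursday, so the first Sunday is September 4.
6 September 2033 is outside the daylight-saving period (27 March – 4 September), so Iroth is on standard time, UTC−10:00.
05:45 Iroth + 10h = 15:45 UTC.
1 February 2033 is a Tuesday, so the first Sunday is February 6 and the fourth is February 27.
1 November 2033 is a Tuesday, so the first Sunday is November 6.
At the standard offset (UTC+03:00), 15:45 UTC + 3h = 18:45 Othan Canton standard time.
The standard-time date in Othan Canton, 6 September 2033, falls between 27 February and 6 November, so daylight saving is in effect and Othan Canton is at UTC+04:00.
15:45 UTC + 4h = 19:45 Othan Canton.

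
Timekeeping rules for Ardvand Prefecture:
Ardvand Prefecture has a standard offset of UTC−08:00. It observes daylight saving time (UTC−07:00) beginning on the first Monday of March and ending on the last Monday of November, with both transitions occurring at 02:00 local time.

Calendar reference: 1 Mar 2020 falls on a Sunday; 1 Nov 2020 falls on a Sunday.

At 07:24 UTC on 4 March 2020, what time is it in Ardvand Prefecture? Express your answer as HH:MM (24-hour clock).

1 March 2020 is a Sunday, so the first Monday is March 2.
1 November 2020 is a Sunday, so Mondays fall on 2, 9, 16, 23, 30; the last is November 30.
At the standard offset (UTC−08:00), 07:24 UTC − 8h = 23:24 Ardvand Prefecture standard time (rolling into the previous day, 3 March 2020).
The standard-time date in Ardvand Prefecture, 3 March 2020, falls between 2 March and 30 November, so daylight saving is in effect and Ardvand Prefecture is at UTC−07:00.
07:24 UTC − 7h = 00:24 local.

00:24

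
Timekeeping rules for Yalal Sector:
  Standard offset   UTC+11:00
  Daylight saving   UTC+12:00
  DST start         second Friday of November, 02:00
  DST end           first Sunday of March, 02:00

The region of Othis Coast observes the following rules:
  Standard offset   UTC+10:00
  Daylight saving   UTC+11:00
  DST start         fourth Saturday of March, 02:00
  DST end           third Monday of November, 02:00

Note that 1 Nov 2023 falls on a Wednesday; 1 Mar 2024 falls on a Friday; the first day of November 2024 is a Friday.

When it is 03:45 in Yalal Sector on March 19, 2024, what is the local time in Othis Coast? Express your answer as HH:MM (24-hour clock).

1 November 2023 is a Wednesday, so the first Friday is November 3 and the second is November 10.
1 March 2024 is a Friday, so the first Sunday is March 3.
March 19, 2024 does not fall between 10 November 2023 and 3 March 2024, so daylight saving is not in effect and Yalal Sector is at UTC+11:00.
03:45 Yalal Sector − 11h = 16:45 UTC (rolling into the previous day, 18 March 2024).
1 March 2024 is a Friday, so the first Saturday is March 2 and the fourth is March 23.
1 November 2024 is a Friday, so the first Monday is November 4 and the third is November 18.
At the standard offset (UTC+10:00), 16:45 UTC + 10h = 02:45 Othis Coast standard time (rolling into the next day, 19 March 2024).
Daylight saving runs 23 March – 18 November; the standard-time date in Othis Coast, March 19, 2024, is outside that window, so Othis Coast is on standard time at UTC+10:00.
16:45 UTC + 10h = 02:45 Othis Coast (rolling into the next day, 19 March 2024).

02:45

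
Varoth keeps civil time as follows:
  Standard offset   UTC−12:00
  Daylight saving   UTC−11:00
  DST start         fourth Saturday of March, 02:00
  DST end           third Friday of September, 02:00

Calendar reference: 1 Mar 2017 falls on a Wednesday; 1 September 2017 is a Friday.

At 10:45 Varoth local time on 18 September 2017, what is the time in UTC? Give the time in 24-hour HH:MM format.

22:45

1 March 2017 is a Wednesday, so the first Saturday is March 4 and the fourth is March 25.
1 September 2017 is a Friday, so the first Friday is September 1 and the third is September 15.
Daylight saving runs 25 March – 15 September; 18 September 2017 is outside that window, so Varoth is on standard time at UTC−12:00.
10:45 local + 12h = 22:45 UTC.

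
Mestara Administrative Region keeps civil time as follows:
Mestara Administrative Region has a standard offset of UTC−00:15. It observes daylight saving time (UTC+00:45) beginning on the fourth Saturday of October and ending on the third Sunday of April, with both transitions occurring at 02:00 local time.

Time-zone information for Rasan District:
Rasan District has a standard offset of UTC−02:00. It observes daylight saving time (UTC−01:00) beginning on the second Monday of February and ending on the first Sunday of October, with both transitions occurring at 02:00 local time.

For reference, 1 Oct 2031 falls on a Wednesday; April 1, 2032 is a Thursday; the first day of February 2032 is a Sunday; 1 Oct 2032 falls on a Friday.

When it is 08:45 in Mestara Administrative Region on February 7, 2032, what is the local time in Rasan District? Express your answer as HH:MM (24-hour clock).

06:00

1 October 2031 is a Wednesday, so the first Saturday is October 4 and the fourth is October 25.
1 April 2032 is a Thursday, so the first Sunday is April 4 and the third is April 18.
Daylight saving runs 25 October 2031 – 18 April 2032; February 7, 2032 is inside that window, so Mestara Administrative Region is at UTC+00:45.
08:45 Mestara Administrative Region − 0h45m = 08:00 UTC.
1 February 2032 is a Sunday, so the first Monday is February 2 and the second is February 9.
1 October 2032 is a Friday, so the first Sunday is October 3.
At the standard offset (UTC−02:00), 08:00 UTC − 2h = 06:00 Rasan District standard time.
The standard-time date in Rasan District, February 7, 2032, does not fall between 9 February and 3 October, so daylight saving is not in effect and Rasan District is at UTC−02:00.
08:00 UTC − 2h = 06:00 Rasan District.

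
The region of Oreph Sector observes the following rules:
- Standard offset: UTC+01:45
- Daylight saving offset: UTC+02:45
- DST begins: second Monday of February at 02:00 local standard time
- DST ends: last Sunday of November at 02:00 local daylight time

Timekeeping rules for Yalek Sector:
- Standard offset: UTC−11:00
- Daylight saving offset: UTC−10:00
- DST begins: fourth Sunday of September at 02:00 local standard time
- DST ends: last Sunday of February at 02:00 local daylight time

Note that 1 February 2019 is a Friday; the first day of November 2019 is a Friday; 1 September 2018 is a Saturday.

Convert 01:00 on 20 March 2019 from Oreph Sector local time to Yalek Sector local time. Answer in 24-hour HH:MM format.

11:15

1 February 2019 is a Friday, so the first Monday is February 4 and the second is February 11.
1 November 2019 is a Friday, so Sundays fall on 3, 10, 17, 24; the last is November 24.
Daylight saving runs 11 February – 24 November; 20 March 2019 is inside that window, so Oreph Sector is at UTC+02:45.
01:00 Oreph Sector − 2h45m = 22:15 UTC (rolling into the previous day, 19 March 2019).
1 September 2018 is a Saturday, so the first Sunday is September 2 and the fourth is September 23.
1 February 2019 is a Friday, so Sundays fall on 3, 10, 17, 24; the last is February 24.
At the standard offset (UTC−11:00), 22:15 UTC − 11h = 11:15 Yalek Sector standard time.
Daylight saving runs 23 September 2018 – 24 February 2019; the standard-time date in Yalek Sector, 19 March 2019, is outside that window, so Yalek Sector is on standard time at UTC−11:00.
22:15 UTC − 11h = 11:15 Yalek Sector.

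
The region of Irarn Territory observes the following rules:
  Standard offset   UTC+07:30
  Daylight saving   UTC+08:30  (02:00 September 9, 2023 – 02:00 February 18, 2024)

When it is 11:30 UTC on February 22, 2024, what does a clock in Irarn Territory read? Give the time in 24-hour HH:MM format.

At the standard offset (UTC+07:30), 11:30 UTC + 7h30m = 19:00 Irarn Territory standard time.
Daylight saving runs 9 September 2023 – 18 February 2024; the standard-time date in Irarn Territory, February 22, 2024, is outside that window, so Irarn Territory is on standard time at UTC+07:30.
11:30 UTC + 7h30m = 19:00 local.

19:00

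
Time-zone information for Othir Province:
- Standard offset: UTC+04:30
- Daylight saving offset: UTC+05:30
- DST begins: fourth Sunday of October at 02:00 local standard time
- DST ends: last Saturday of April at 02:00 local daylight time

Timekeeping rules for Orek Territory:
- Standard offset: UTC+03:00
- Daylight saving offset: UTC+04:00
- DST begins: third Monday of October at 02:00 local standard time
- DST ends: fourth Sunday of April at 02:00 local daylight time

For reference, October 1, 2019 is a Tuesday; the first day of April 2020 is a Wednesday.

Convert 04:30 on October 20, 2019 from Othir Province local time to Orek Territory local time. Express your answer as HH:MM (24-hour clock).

1 October 2019 is a Tuesday, so the first Sunday is October 6 and the fourth is October 27.
1 April 2020 is a Wednesday, so Saturdays fall on 4, 11, 18, 25; the last is April 25.
Daylight saving runs 27 October 2019 – 25 April 2020; October 20, 2019 is outside that window, so Othir Province is on standard time at UTC+04:30.
04:30 Othir Province − 4h30m = 00:00 UTC.
1 October 2019 is a Tuesday, so the first Monday is October 7 and the third is October 21.
1 April 2020 is a Wednesday, so the first Sunday is April 5 and the fourth is April 26.
At the standard offset (UTC+03:00), 00:00 UTC + 3h = 03:00 Orek Territory standard time.
The standard-time date in Orek Territory, October 20, 2019, is outside the daylight-saving period (21 October 2019 – 26 April 2020), so Orek Territory is on standard time, UTC+03:00.
00:00 UTC + 3h = 03:00 Orek Territory.

03:00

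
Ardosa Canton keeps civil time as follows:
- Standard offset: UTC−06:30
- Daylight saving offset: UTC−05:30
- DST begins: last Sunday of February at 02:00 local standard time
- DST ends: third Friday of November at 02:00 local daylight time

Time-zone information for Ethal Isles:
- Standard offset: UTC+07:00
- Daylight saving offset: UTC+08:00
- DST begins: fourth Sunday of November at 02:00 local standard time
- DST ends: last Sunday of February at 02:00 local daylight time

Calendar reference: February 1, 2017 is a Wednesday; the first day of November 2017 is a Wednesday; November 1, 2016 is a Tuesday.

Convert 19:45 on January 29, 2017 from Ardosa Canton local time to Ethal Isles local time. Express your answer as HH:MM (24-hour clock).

1 February 2017 is a Wednesday, so Sundays fall on 5, 12, 19, 26; the last is February 26.
1 November 2017 is a Wednesday, so the first Friday is November 3 and the third is November 17.
Daylight saving runs 26 February – 17 November; January 29, 2017 is outside that window, so Ardosa Canton is on standard time at UTC−06:30.
19:45 Ardosa Canton + 6h30m = 02:15 UTC (rolling into the next day, 30 January 2017).
1 November 2016 is a Tuesday, so the first Sunday is November 6 and the fourth is November 27.
1 February 2017 is a Wednesday, so Sundays fall on 5, 12, 19, 26; the last is February 26.
At the standard offset (UTC+07:00), 02:15 UTC + 7h = 09:15 Ethal Isles standard time.
Daylight saving runs 27 November 2016 – 26 February 2017; the standard-time date in Ethal Isles, January 30, 2017, is inside that window, so Ethal Isles is at UTC+08:00.
02:15 UTC + 8h = 10:15 Ethal Isles.

10:15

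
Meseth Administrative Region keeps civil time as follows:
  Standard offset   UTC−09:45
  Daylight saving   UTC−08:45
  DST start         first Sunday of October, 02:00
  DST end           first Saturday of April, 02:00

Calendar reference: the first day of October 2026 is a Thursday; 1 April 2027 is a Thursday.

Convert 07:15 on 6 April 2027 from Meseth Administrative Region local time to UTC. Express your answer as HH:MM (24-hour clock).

1 October 2026 is a Thursday, so the first Sunday is October 4.
1 April 2027 is a Thursday, so the first Saturday is April 3.
6 April 2027 is outside the daylight-saving period (4 October 2026 – 3 April 2027), so Meseth Administrative Region is on standard time, UTC−09:45.
07:15 local + 9h45m = 17:00 UTC.

17:00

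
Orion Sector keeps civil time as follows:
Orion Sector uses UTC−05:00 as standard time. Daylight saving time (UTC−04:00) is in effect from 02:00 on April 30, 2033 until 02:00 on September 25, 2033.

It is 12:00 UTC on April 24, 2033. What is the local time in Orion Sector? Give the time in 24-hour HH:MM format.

At the standard offset (UTC−05:00), 12:00 UTC − 5h = 07:00 Orion Sector standard time.
Daylight saving runs 30 April – 25 September; the standard-time date in Orion Sector, April 24, 2033, is outside that window, so Orion Sector is on standard time at UTC−05:00.
12:00 UTC − 5h = 07:00 local.

07:00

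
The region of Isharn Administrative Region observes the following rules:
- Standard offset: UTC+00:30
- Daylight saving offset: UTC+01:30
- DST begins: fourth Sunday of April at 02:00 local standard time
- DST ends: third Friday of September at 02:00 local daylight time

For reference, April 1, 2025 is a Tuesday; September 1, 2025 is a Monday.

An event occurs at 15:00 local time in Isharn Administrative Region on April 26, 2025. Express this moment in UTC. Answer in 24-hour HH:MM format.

14:30

1 April 2025 is a Tuesday, so the first Sunday is April 6 and the fourth is April 27.
1 September 2025 is a Monday, so the first Friday is September 5 and the third is September 19.
April 26, 2025 does not fall between 27 April and 19 September, so daylight saving is not in effect and Isharn Administrative Region is at UTC+00:30.
15:00 local − 0h30m = 14:30 UTC.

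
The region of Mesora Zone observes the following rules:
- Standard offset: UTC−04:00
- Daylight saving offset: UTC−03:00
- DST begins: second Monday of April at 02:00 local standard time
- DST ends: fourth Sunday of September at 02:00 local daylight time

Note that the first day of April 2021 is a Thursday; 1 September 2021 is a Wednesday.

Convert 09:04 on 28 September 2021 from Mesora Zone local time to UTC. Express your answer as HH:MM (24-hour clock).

13:04

1 April 2021 is a Thursday, so the first Monday is April 5 and the second is April 12.
1 September 2021 is a Wednesday, so the first Sunday is September 5 and the fourth is September 26.
Daylight saving runs 12 April – 26 September; 28 September 2021 is outside that window, so Mesora Zone is on standard time at UTC−04:00.
09:04 local + 4h = 13:04 UTC.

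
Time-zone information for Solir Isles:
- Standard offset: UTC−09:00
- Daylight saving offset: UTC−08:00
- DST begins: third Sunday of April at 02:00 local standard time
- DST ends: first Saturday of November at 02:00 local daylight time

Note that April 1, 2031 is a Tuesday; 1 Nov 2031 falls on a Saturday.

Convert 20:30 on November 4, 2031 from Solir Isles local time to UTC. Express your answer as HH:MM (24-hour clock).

1 April 2031 is a Tuesday, so the first Sunday is April 6 and the third is April 20.
1 November 2031 is a Saturday, so the first Saturday is November 1.
November 4, 2031 is outside the daylight-saving period (20 April – 1 November), so Solir Isles is on standard time, UTC−09:00.
20:30 local + 9h = 05:30 UTC (rolling into the next day, 5 November 2031).

05:30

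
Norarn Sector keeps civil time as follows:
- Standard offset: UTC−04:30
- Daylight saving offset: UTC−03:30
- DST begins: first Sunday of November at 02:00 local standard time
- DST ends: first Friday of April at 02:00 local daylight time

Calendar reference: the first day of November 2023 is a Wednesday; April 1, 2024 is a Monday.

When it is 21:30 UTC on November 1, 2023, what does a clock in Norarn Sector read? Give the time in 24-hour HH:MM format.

1 November 2023 is a Wednesday, so the first Sunday is November 5.
1 April 2024 is a Monday, so the first Friday is April 5.
At the standard offset (UTC−04:30), 21:30 UTC − 4h30m = 17:00 Norarn Sector standard time.
Daylight saving runs 5 November 2023 – 5 April 2024; the standard-time date in Norarn Sector, November 1, 2023, is outside that window, so Norarn Sector is on standard time at UTC−04:30.
21:30 UTC − 4h30m = 17:00 local.

17:00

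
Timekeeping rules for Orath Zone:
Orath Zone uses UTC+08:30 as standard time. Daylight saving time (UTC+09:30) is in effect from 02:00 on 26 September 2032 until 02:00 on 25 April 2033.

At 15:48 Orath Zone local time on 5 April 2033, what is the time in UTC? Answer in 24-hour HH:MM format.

Daylight saving runs 26 September 2032 – 25 April 2033; 5 April 2033 is inside that window, so Orath Zone is at UTC+09:30.
15:48 local − 9h30m = 06:18 UTC.

06:18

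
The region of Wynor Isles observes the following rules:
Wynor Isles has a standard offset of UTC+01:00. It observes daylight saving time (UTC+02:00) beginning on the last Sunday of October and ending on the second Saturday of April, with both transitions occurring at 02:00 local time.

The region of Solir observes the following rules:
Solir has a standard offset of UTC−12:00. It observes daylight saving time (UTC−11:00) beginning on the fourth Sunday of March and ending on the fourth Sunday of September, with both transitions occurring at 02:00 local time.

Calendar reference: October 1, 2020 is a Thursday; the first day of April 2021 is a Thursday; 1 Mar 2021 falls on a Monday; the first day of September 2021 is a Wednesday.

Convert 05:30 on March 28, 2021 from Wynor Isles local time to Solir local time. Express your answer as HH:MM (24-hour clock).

15:30

1 October 2020 is a Thursday, so Sundays fall on 4, 11, 18, 25; the last is October 25.
1 April 2021 is a Thursday, so the first Saturday is April 3 and the second is April 10.
March 28, 2021 falls between 25 October 2020 and 10 April 2021, so daylight saving is in effect and Wynor Isles is at UTC+02:00.
05:30 Wynor Isles − 2h = 03:30 UTC.
1 March 2021 is a Monday, so the first Sunday is March 7 and the fourth is March 28.
1 September 2021 is a Wednesday, so the first Sunday is September 5 and the fourth is September 26.
At the standard offset (UTC−12:00), 03:30 UTC − 12h = 15:30 Solir standard time (rolling into the previous day, 27 March 2021).
Daylight saving runs 28 March – 26 September; the standard-time date in Solir, March 27, 2021, is outside that window, so Solir is on standard time at UTC−12:00.
03:30 UTC − 12h = 15:30 Solir (rolling into the previous day, 27 March 2021).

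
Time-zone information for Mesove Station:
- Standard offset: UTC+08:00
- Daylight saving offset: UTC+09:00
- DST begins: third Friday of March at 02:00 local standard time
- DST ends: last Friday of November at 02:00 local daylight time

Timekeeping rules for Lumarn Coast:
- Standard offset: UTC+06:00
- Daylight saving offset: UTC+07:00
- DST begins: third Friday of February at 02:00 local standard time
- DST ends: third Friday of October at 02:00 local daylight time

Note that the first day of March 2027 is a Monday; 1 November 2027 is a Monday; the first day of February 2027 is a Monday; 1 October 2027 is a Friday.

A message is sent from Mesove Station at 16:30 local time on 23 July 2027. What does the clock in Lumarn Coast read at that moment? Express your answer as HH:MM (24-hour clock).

1 March 2027 is a Monday, so the first Friday is March 5 and the third is March 19.
1 November 2027 is a Monday, so Fridays fall on 5, 12, 19, 26; the last is November 26.
23 July 2027 lies within the daylight-saving period (19 March – 26 November), so Mesove Station is on daylight time, UTC+09:00.
16:30 Mesove Station − 9h = 07:30 UTC.
1 February 2027 is a Monday, so the first Friday is February 5 and the third is February 19.
1 October 2027 is a Friday, so the first Friday is October 1 and the third is October 15.
At the standard offset (UTC+06:00), 07:30 UTC + 6h = 13:30 Lumarn Coast standard time.
The standard-time date in Lumarn Coast, 23 July 2027, lies within the daylight-saving period (19 February – 15 October), so Lumarn Coast is on daylight time, UTC+07:00.
07:30 UTC + 7h = 14:30 Lumarn Coast.

14:30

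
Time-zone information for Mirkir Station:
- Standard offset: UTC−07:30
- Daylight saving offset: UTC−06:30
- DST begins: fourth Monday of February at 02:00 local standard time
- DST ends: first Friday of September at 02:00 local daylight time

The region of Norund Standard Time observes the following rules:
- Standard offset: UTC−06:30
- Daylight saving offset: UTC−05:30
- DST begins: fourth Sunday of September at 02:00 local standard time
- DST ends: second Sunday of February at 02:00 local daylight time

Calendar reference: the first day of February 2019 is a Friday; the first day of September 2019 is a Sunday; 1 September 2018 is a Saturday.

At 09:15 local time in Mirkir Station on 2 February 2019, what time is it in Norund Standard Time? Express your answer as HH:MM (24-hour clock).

11:15

1 February 2019 is a Friday, so the first Monday is February 4 and the fourth is February 25.
1 September 2019 is a Sunday, so the first Friday is September 6.
2 February 2019 is outside the daylight-saving period (25 February – 6 September), so Mirkir Station is on standard time, UTC−07:30.
09:15 Mirkir Station + 7h30m = 16:45 UTC.
1 September 2018 is a Saturday, so the first Sunday is September 2 and the fourth is September 23.
1 February 2019 is a Friday, so the first Sunday is February 3 and the second is February 10.
At the standard offset (UTC−06:30), 16:45 UTC − 6h30m = 10:15 Norund Standard Time standard time.
Daylight saving runs 23 September 2018 – 10 February 2019; the standard-time date in Norund Standard Time, 2 February 2019, is inside that window, so Norund Standard Time is at UTC−05:30.
16:45 UTC − 5h30m = 11:15 Norund Standard Time.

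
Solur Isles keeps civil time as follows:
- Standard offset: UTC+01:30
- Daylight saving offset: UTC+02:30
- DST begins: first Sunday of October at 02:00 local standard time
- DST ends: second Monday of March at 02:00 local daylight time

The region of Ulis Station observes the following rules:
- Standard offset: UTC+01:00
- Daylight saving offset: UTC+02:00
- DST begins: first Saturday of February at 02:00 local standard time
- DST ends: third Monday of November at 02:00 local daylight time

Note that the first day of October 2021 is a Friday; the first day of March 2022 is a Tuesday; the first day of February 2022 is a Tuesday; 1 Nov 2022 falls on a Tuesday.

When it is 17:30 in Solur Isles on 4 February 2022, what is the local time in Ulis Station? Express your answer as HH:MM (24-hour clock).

1 October 2021 is a Friday, so the first Sunday is October 3.
1 March 2022 is a Tuesday, so the first Monday is March 7 and the second is March 14.
Daylight saving runs 3 October 2021 – 14 March 2022; 4 February 2022 is inside that window, so Solur Isles is at UTC+02:30.
17:30 Solur Isles − 2h30m = 15:00 UTC.
1 February 2022 is a Tuesday, so the first Saturday is February 5.
1 November 2022 is a Tuesday, so the first Monday is November 7 and the third is November 21.
At the standard offset (UTC+01:00), 15:00 UTC + 1h = 16:00 Ulis Station standard time.
The standard-time date in Ulis Station, 4 February 2022, does not fall between 5 February and 21 November, so daylight saving is not in effect and Ulis Station is at UTC+01:00.
15:00 UTC + 1h = 16:00 Ulis Station.

16:00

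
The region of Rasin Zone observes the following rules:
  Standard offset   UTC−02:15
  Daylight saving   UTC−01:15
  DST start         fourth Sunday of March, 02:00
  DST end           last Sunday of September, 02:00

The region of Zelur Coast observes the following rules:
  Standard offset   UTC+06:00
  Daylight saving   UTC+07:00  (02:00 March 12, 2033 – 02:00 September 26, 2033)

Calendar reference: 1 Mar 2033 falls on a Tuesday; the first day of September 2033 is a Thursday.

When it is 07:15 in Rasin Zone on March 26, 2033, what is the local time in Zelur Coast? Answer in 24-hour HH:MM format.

16:30

1 March 2033 is a Tuesday, so the first Sunday is March 6 and the fourth is March 27.
1 September 2033 is a Thursday, so Sundays fall on 4, 11, 18, 25; the last is September 25.
March 26, 2033 is outside the daylight-saving period (27 March – 25 September), so Rasin Zone is on standard time, UTC−02:15.
07:15 Rasin Zone + 2h15m = 09:30 UTC.
At the standard offset (UTC+06:00), 09:30 UTC + 6h = 15:30 Zelur Coast standard time.
The standard-time date in Zelur Coast, March 26, 2033, lies within the daylight-saving period (12 March – 26 September), so Zelur Coast is on daylight time, UTC+07:00.
09:30 UTC + 7h = 16:30 Zelur Coast.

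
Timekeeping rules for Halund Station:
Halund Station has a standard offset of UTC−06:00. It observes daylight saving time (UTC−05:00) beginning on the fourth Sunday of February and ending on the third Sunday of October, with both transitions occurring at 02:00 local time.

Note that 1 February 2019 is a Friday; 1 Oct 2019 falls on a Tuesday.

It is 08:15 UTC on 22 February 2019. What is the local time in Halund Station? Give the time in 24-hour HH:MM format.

1 February 2019 is a Friday, so the first Sunday is February 3 and the fourth is February 24.
1 October 2019 is a Tuesday, so the first Sunday is October 6 and the third is October 20.
At the standard offset (UTC−06:00), 08:15 UTC − 6h = 02:15 Halund Station standard time.
The standard-time date in Halund Station, 22 February 2019, is outside the daylight-saving period (24 February – 20 October), so Halund Station is on standard time, UTC−06:00.
08:15 UTC − 6h = 02:15 local.

02:15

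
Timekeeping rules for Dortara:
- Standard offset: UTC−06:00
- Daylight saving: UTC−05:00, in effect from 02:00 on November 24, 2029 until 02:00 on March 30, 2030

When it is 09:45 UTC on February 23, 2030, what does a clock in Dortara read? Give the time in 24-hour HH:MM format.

At the standard offset (UTC−06:00), 09:45 UTC − 6h = 03:45 Dortara standard time.
The standard-time date in Dortara, February 23, 2030, lies within the daylight-saving period (24 November 2029 – 30 March 2030), so Dortara is on daylight time, UTC−05:00.
09:45 UTC − 5h = 04:45 local.

04:45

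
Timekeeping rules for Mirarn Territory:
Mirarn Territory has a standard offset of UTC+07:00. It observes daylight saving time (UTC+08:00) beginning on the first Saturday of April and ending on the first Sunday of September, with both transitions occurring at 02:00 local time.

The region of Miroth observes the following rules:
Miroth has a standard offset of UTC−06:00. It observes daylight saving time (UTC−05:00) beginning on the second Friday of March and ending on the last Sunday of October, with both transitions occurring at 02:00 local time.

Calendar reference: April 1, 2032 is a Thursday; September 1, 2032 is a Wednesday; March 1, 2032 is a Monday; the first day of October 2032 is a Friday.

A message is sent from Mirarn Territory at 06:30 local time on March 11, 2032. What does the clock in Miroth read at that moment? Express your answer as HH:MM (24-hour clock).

17:30

1 April 2032 is a Thursday, so the first Saturday is April 3.
1 September 2032 is a Wednesday, so the first Sunday is September 5.
Daylight saving runs 3 April – 5 September; March 11, 2032 is outside that window, so Mirarn Territory is on standard time at UTC+07:00.
06:30 Mirarn Territory − 7h = 23:30 UTC (rolling into the previous day, 10 March 2032).
1 March 2032 is a Monday, so the first Friday is March 5 and the second is March 12.
1 October 2032 is a Friday, so Sundays fall on 3, 10, 17, 24, 31; the last is October 31.
At the standard offset (UTC−06:00), 23:30 UTC − 6h = 17:30 Miroth standard time.
The standard-time date in Miroth, March 10, 2032, is outside the daylight-saving period (12 March – 31 October), so Miroth is on standard time, UTC−06:00.
23:30 UTC − 6h = 17:30 Miroth.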